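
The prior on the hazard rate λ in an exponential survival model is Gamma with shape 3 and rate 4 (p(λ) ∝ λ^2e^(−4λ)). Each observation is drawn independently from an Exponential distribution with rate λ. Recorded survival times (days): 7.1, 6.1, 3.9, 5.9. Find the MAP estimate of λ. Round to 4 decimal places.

The Exponential(rate=λ) likelihood is ∝ λ^n e^(−λΣtᵢ). Here n = 4 and Σtᵢ = 7.1 + 6.1 + 3.9 + 5.9 = 23.
Posterior ∝ λ^2e^(−4λ) · λ^4e^(−23λ) = λ^6e^(−27λ), i.e. Gamma(7, 27).
Mode = (a−1)/b = 6/27 ≈ 0.2222.

λ̂_MAP = 0.2222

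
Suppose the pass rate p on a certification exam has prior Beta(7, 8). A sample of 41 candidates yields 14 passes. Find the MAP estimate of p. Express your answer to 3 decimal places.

Prior: Beta(7, 8).
Data: 14 successes in 41 trials. The binomial likelihood contributes p^14(1−p)^27, so the posterior is Beta(7+14, 8+27) = Beta(21, 35).
For Beta(a, b) with a, b > 1 the mode is (a−1)/(a+b−2) = 20/54 ≈ 0.370.

p̂_MAP = 0.370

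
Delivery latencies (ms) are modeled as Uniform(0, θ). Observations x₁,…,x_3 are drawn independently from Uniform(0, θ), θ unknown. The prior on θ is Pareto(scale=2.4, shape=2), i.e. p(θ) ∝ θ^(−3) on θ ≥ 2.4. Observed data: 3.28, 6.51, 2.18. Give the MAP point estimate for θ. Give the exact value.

θ̂_MAP = 6.51

The Uniform(0, θ) likelihood is θ^(−n) for θ ≥ max(xᵢ), zero otherwise. Here max(xᵢ) = 6.51.
Posterior ∝ θ^(−3) · θ^(−3) = θ^(−6) on θ ≥ max(2.4, 6.51) = 6.51.
This density is strictly decreasing in θ, so the posterior mode lies at the lower boundary of the support.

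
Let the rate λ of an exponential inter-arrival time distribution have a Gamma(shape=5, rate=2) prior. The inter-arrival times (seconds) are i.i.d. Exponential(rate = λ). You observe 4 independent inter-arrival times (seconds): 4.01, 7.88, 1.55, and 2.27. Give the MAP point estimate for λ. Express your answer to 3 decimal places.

λ̂_MAP = 0.452

The Exponential(rate=λ) likelihood is ∝ λ^n e^(−λΣtᵢ). Here n = 4 and Σtᵢ = 4.01 + 7.88 + 1.55 + 2.27 = 15.71.
Posterior ∝ λ^4e^(−2λ) · λ^4e^(−15.71λ) = λ^8e^(−17.71λ), i.e. Gamma(9, 17.71).
Mode = (a−1)/b = 8/17.71 ≈ 0.452.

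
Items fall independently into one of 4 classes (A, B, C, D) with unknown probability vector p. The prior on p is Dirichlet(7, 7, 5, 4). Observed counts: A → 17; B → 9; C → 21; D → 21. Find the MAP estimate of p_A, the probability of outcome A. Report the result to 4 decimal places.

MAP estimate of p_A = 0.2644

The posterior is Dirichlet(αᵢ + nᵢ) = Dirichlet(24, 16, 26, 25).
For a Dirichlet(a₁,…,a_K) with all aᵢ > 1, the mode has j-th component (aⱼ − 1)/(Σaᵢ − K).
Here Σaᵢ = 91 and K = 4, so p_A = (24 − 1)/(91 − 4) = 23/87 ≈ 0.2644.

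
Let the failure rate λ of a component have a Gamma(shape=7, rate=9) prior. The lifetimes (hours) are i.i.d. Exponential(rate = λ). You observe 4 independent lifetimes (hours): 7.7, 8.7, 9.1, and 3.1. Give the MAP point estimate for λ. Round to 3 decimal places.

λ̂_MAP = 0.266

The Exponential(rate=λ) likelihood is ∝ λ^n e^(−λΣtᵢ). Here n = 4 and Σtᵢ = 7.7 + 8.7 + 9.1 + 3.1 = 28.6.
Posterior ∝ λ^6e^(−9λ) · λ^4e^(−28.6λ) = λ^10e^(−37.6λ), i.e. Gamma(11, 37.6).
Mode = (a−1)/b = 10/37.6 ≈ 0.266.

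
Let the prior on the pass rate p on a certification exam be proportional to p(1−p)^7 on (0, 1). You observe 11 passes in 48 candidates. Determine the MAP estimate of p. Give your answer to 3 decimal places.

The prior density ∝ p(1−p)^7 is the kernel of Beta(2, 8).
Data: 11 successes in 48 trials. The binomial likelihood contributes p^11(1−p)^37, so the posterior is Beta(2+11, 8+37) = Beta(13, 45).
For Beta(a, b) with a, b > 1 the mode is (a−1)/(a+b−2) = 12/56 ≈ 0.214.

p̂_MAP = 0.214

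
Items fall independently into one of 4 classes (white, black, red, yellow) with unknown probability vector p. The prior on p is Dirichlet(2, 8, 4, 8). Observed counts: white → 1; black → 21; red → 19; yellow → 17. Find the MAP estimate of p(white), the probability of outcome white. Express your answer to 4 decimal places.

MAP estimate of p(white) = 0.0263

The posterior is Dirichlet(αᵢ + nᵢ) = Dirichlet(3, 29, 23, 25).
For a Dirichlet(a₁,…,a_K) with all aᵢ > 1, the mode has j-th component (aⱼ − 1)/(Σaᵢ − K).
Here Σaᵢ = 80 and K = 4, so p(white) = (3 − 1)/(80 − 4) = 2/76 ≈ 0.0263.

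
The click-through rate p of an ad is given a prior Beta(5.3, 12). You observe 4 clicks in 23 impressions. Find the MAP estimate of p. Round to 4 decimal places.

Prior: Beta(5.3, 12).
Data: 4 successes in 23 trials. The binomial likelihood contributes p^4(1−p)^19, so the posterior is Beta(5.3+4, 12+19) = Beta(9.3, 31).
For Beta(a, b) with a, b > 1 the mode is (a−1)/(a+b−2) = 8.3/38.3 ≈ 0.2167.

p̂_MAP = 0.2167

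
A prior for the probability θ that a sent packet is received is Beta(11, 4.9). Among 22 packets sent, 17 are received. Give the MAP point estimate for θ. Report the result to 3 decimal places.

Prior: Beta(11, 4.9).
Data: 17 successes in 22 trials. The binomial likelihood contributes θ^17(1−θ)^5, so the posterior is Beta(11+17, 4.9+5) = Beta(28, 9.9).
For Beta(a, b) with a, b > 1 the mode is (a−1)/(a+b−2) = 27/35.9 ≈ 0.752.

θ̂_MAP = 0.752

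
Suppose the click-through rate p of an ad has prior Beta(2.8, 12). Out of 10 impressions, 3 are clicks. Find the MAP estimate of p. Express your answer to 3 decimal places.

Prior: Beta(2.8, 12).
Data: 3 successes in 10 trials. The binomial likelihood contributes p^3(1−p)^7, so the posterior is Beta(2.8+3, 12+7) = Beta(5.8, 19).
For Beta(a, b) with a, b > 1 the mode is (a−1)/(a+b−2) = 4.8/22.8 ≈ 0.211.

p̂_MAP = 0.211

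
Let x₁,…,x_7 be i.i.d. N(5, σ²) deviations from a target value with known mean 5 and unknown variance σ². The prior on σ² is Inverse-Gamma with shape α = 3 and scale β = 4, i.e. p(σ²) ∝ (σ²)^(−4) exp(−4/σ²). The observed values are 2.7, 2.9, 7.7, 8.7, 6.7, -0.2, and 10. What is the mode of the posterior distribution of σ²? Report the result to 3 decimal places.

Sum of squared deviations about the known mean: SS = (2.7−5)² + (2.9−5)² + (7.7−5)² + (8.7−5)² + (6.7−5)² + (-0.2−5)² + (10−5)² = 85.61.
The Normal likelihood contributes (σ²)^(−n/2) exp(−SS/(2σ²)), so the posterior is Inverse-Gamma(α + n/2, β + SS/2) = Inverse-Gamma(6.5, 46.805).
The mode of Inverse-Gamma(a, b) is b/(a+1) = 46.805/7.5 ≈ 6.241.

σ̂²_MAP = 6.241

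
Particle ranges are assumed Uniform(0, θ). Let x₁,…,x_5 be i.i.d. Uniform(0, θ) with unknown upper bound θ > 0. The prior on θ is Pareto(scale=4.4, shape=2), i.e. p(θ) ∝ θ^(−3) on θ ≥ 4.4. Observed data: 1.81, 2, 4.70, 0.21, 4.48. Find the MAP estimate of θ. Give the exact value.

The Uniform(0, θ) likelihood is θ^(−n) for θ ≥ max(xᵢ), zero otherwise. Here max(xᵢ) = 4.70.
Posterior ∝ θ^(−3) · θ^(−5) = θ^(−8) on θ ≥ max(4.4, 4.70) = 4.70.
This density is strictly decreasing in θ, so the posterior mode lies at the lower boundary of the support.

θ̂_MAP = 4.70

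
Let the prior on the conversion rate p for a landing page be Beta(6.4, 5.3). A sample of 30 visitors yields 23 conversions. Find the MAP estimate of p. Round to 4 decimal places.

Prior: Beta(6.4, 5.3).
Data: 23 successes in 30 trials. The binomial likelihood contributes p^23(1−p)^7, so the posterior is Beta(6.4+23, 5.3+7) = Beta(29.4, 12.3).
For Beta(a, b) with a, b > 1 the mode is (a−1)/(a+b−2) = 28.4/39.7 ≈ 0.7154.

p̂_MAP = 0.7154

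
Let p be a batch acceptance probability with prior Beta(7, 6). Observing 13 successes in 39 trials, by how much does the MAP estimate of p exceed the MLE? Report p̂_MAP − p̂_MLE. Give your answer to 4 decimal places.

Posterior is Beta(20, 32); MAP = (20−1)/(52−2) = 19/50 ≈ 0.38000.
MLE ignores the prior: p̂_MLE = k/n = 13/39 ≈ 0.33333.
Difference = 19/50 − 13/39 = 7/150 ≈ 0.0467.

MAP − MLE = 0.0467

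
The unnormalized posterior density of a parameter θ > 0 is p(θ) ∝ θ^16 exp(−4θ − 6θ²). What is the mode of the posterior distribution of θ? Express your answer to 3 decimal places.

θ̂_MAP = 1.000

ℓ'(θ) = 16/θ − 4 − 12θ. Setting this to zero and multiplying by θ: 12θ² + 4θ − 16 = 0.
θ = (−4 + √(4² + 4·12·16)) / (2·12) = (−4 + √784) / 24 = (−4 + 28)/24 = 1.
ℓ''(θ) = −16/θ² − 12 < 0, confirming a maximum.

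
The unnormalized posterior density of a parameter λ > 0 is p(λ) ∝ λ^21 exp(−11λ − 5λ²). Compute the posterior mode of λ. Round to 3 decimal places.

ℓ'(λ) = 21/λ − 11 − 10λ. Setting this to zero and multiplying by λ: 10λ² + 11λ − 21 = 0.
λ = (−11 + √(11² + 4·10·21)) / (2·10) = (−11 + √961) / 20 = (−11 + 31)/20 = 1.
ℓ''(λ) = −21/λ² − 10 < 0, confirming a maximum.

λ̂_MAP = 1.000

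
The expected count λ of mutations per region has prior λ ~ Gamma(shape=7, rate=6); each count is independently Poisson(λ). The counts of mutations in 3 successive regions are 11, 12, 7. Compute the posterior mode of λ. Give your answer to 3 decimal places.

λ̂_MAP = 4.000

Σxᵢ = 11+12+7 = 30, with n = 3.
Posterior ∝ λ^6e^(−6λ) · λ^30e^(−3λ) = λ^36e^(−9λ), i.e. Gamma(shape=37, rate=9).
The mode of a Gamma(a, b) with a ≥ 1 (shape–rate) is (a−1)/b = 36/9 ≈ 4.000.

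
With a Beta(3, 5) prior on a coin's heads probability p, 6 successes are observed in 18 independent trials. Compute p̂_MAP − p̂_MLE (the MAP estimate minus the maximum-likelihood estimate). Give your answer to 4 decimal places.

Posterior is Beta(9, 17); MAP = (9−1)/(26−2) = 8/24 ≈ 0.33333.
MLE ignores the prior: p̂_MLE = k/n = 6/18 ≈ 0.33333.
Difference = 8/24 − 6/18 = 0 ≈ 0.0000.

MAP − MLE = 0.0000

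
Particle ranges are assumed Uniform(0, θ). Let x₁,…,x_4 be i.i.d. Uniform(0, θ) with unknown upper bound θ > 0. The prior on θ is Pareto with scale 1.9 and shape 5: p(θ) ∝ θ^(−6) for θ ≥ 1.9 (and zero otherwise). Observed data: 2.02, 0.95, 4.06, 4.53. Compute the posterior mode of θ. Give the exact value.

θ̂_MAP = 4.53

The Uniform(0, θ) likelihood is θ^(−n) for θ ≥ max(xᵢ), zero otherwise. Here max(xᵢ) = 4.53.
Posterior ∝ θ^(−6) · θ^(−4) = θ^(−10) on θ ≥ max(1.9, 4.53) = 4.53.
This density is strictly decreasing in θ, so the posterior mode lies at the lower boundary of the support.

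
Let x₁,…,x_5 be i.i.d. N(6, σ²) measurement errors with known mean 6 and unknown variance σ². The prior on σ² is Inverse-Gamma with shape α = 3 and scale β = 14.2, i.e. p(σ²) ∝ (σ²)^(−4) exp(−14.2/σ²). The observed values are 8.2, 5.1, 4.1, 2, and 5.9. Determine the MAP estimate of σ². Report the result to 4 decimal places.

Sum of squared deviations about the known mean: SS = (8.2−6)² + (5.1−6)² + (4.1−6)² + (2−6)² + (5.9−6)² = 25.27.
The Normal likelihood contributes (σ²)^(−n/2) exp(−SS/(2σ²)), so the posterior is Inverse-Gamma(α + n/2, β + SS/2) = Inverse-Gamma(5.5, 26.835).
The mode of Inverse-Gamma(a, b) is b/(a+1) = 26.835/6.5 ≈ 4.1285.

σ̂²_MAP = 4.1285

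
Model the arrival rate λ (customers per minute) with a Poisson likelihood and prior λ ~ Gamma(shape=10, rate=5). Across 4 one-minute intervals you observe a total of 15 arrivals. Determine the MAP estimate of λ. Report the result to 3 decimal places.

Σxᵢ = 15, n = 4.
Posterior ∝ λ^9e^(−5λ) · λ^15e^(−4λ) = λ^24e^(−9λ), i.e. Gamma(shape=25, rate=9).
The mode of a Gamma(a, b) with a ≥ 1 (shape–rate) is (a−1)/b = 24/9 ≈ 2.667.

λ̂_MAP = 2.667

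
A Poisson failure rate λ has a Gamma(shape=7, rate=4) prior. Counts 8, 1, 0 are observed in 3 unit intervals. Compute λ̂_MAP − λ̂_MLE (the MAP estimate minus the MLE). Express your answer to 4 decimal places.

MAP − MLE = -0.8571

Σxᵢ = 9. Posterior is Gamma(16, 7); MAP = (16−1)/7 = 15/7 ≈ 2.14286.
MLE = x̄ = 9/3 ≈ 3.00000.
Difference = 15/7 − 9/3 = -6/7 ≈ -0.8571.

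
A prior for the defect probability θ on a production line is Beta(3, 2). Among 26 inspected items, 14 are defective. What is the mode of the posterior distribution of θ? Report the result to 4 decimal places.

Prior: Beta(3, 2).
Data: 14 successes in 26 trials. The binomial likelihood contributes θ^14(1−θ)^12, so the posterior is Beta(3+14, 2+12) = Beta(17, 14).
For Beta(a, b) with a, b > 1 the mode is (a−1)/(a+b−2) = 16/29 ≈ 0.5517.

θ̂_MAP = 0.5517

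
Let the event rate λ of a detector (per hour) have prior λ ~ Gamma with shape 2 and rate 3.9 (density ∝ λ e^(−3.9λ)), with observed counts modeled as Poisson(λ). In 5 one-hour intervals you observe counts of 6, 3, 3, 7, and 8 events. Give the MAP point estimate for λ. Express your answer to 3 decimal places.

λ̂_MAP = 3.146

Σxᵢ = 6+3+3+7+8 = 27, with n = 5.
Posterior ∝ λe^(−3.9λ) · λ^27e^(−5λ) = λ^28e^(−8.9λ), i.e. Gamma(shape=29, rate=8.9).
The mode of a Gamma(a, b) with a ≥ 1 (shape–rate) is (a−1)/b = 28/8.9 ≈ 3.146.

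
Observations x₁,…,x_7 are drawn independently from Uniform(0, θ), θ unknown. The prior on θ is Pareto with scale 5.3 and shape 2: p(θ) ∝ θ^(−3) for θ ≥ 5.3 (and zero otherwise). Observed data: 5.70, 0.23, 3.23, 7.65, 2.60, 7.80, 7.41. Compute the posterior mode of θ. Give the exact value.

The Uniform(0, θ) likelihood is θ^(−n) for θ ≥ max(xᵢ), zero otherwise. Here max(xᵢ) = 7.80.
Posterior ∝ θ^(−3) · θ^(−7) = θ^(−10) on θ ≥ max(5.3, 7.80) = 7.80.
This density is strictly decreasing in θ, so the posterior mode lies at the lower boundary of the support.

θ̂_MAP = 7.80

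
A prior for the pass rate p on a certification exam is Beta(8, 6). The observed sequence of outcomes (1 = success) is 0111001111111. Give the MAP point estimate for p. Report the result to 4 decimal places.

Prior: Beta(8, 6).
Data: 10 successes in 13 trials (from the sequence). The binomial likelihood contributes p^10(1−p)^3, so the posterior is Beta(8+10, 6+3) = Beta(18, 9).
For Beta(a, b) with a, b > 1 the mode is (a−1)/(a+b−2) = 17/25 ≈ 0.6800.

p̂_MAP = 0.6800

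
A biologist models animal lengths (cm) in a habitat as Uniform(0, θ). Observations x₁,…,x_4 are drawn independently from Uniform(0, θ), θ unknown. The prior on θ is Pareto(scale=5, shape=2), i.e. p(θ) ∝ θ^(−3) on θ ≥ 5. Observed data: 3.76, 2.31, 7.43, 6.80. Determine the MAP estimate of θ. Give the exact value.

The Uniform(0, θ) likelihood is θ^(−n) for θ ≥ max(xᵢ), zero otherwise. Here max(xᵢ) = 7.43.
Posterior ∝ θ^(−3) · θ^(−4) = θ^(−7) on θ ≥ max(5, 7.43) = 7.43.
This density is strictly decreasing in θ, so the posterior mode lies at the lower boundary of the support.

θ̂_MAP = 7.43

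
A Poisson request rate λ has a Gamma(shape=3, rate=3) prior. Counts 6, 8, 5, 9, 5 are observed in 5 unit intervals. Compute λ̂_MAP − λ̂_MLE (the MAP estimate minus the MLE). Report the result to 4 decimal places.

MAP − MLE = -2.2250

Σxᵢ = 33. Posterior is Gamma(36, 8); MAP = (36−1)/8 = 35/8 ≈ 4.37500.
MLE = x̄ = 33/5 ≈ 6.60000.
Difference = 35/8 − 33/5 = -89/40 ≈ -2.2250.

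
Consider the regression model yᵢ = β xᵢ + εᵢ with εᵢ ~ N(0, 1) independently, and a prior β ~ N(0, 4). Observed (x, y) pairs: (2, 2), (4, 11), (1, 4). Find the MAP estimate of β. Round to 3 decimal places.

β̂_MAP = 2.447

log p(β | y) = −Σ(yᵢ − βxᵢ)²/(2·1) − β²/(2·4) + const.
Setting the derivative to zero: Σxᵢ(yᵢ − βxᵢ)/1 − β/4 = 0, so β = Σxᵢyᵢ / (Σxᵢ² + σ²/τ²).
Σxᵢyᵢ = 2·2 + 4·11 + 1·4 = 52; Σxᵢ² = 21; σ²/τ² = 0.25.
β̂_MAP = 52 / (21 + 0.25) = 52/21.25 ≈ 2.447.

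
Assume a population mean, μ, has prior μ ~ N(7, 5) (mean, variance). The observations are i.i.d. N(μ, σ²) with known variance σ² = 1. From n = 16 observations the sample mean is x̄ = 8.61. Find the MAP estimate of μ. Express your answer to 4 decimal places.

n = 16, x̄ = 8.61.
For a Normal prior and Normal likelihood with known variance, the posterior is Normal; its mode equals its mean, the precision-weighted average.
Prior precision 1/σ₀² = 1/5 = 0.2; data precision n/σ² = 16/1 = 16.
μ̂ = (0.2·7 + 16·8.61) / (0.2 + 16) = 139.16/16.2 = 3479/405 ≈ 8.5901.

μ̂_MAP = 8.5901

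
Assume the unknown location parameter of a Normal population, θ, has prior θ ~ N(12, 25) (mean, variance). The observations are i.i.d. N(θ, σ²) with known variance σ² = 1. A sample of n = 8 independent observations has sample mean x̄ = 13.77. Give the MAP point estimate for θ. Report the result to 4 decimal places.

n = 8, x̄ = 13.77.
For a Normal prior and Normal likelihood with known variance, the posterior is Normal; its mode equals its mean, the precision-weighted average.
Prior precision 1/σ₀² = 1/25 = 0.04; data precision n/σ² = 8/1 = 8.
θ̂ = (0.04·12 + 8·13.77) / (0.04 + 8) = 110.64/8.04 = 922/67 ≈ 13.7612.

θ̂_MAP = 13.7612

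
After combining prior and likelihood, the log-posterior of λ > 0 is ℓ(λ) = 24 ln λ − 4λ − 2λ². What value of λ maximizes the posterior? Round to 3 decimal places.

λ̂_MAP = 2.000

ℓ'(λ) = 24/λ − 4 − 4λ. Setting this to zero and multiplying by λ: 4λ² + 4λ − 24 = 0.
λ = (−4 + √(4² + 4·4·24)) / (2·4) = (−4 + √400) / 8 = (−4 + 20)/8 = 2.
ℓ''(λ) = −24/λ² − 4 < 0, confirming a maximum.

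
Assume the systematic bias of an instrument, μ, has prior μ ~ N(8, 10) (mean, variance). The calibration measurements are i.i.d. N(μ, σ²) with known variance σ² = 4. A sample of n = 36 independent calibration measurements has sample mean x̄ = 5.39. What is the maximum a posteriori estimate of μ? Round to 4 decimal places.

μ̂_MAP = 5.4187

n = 36, x̄ = 5.39.
For a Normal prior and Normal likelihood with known variance, the posterior is Normal; its mode equals its mean, the precision-weighted average.
Prior precision 1/σ₀² = 1/10 = 0.1; data precision n/σ² = 36/4 = 9.
μ̂ = (0.1·8 + 9·5.39) / (0.1 + 9) = 49.31/9.1 = 4931/910 ≈ 5.4187.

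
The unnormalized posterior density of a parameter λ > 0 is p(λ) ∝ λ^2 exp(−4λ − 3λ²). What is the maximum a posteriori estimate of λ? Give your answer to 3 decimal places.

λ̂_MAP = 0.333

ℓ'(λ) = 2/λ − 4 − 6λ. Setting this to zero and multiplying by λ: 6λ² + 4λ − 2 = 0.
λ = (−4 + √(4² + 4·6·2)) / (2·6) = (−4 + √64) / 12 = (−4 + 8)/12 = 1/3.
ℓ''(λ) = −2/λ² − 6 < 0, confirming a maximum.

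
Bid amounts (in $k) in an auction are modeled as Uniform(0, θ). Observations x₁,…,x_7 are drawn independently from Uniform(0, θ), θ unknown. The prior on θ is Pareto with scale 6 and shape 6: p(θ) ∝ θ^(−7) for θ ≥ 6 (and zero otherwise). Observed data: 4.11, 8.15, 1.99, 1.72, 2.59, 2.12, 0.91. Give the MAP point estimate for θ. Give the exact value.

The Uniform(0, θ) likelihood is θ^(−n) for θ ≥ max(xᵢ), zero otherwise. Here max(xᵢ) = 8.15.
Posterior ∝ θ^(−7) · θ^(−7) = θ^(−14) on θ ≥ max(6, 8.15) = 8.15.
This density is strictly decreasing in θ, so the posterior mode lies at the lower boundary of the support.

θ̂_MAP = 8.15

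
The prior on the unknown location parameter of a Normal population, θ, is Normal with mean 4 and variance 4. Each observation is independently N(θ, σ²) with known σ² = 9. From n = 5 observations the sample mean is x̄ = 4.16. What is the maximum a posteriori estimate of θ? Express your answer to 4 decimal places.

n = 5, x̄ = 4.16.
For a Normal prior and Normal likelihood with known variance, the posterior is Normal; its mode equals its mean, the precision-weighted average.
Prior precision 1/σ₀² = 1/4 = 0.25; data precision n/σ² = 5/9.
θ̂ = (0.25·4 + (5/9)·4.16) / (0.25 + 5/9) = (149/45)/(29/36) = 596/145 ≈ 4.1103.

θ̂_MAP = 4.1103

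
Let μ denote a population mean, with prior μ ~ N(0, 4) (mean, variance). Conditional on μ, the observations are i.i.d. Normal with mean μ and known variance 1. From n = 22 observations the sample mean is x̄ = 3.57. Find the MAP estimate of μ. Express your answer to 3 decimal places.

μ̂_MAP = 3.530

n = 22, x̄ = 3.57.
For a Normal prior and Normal likelihood with known variance, the posterior is Normal; its mode equals its mean, the precision-weighted average.
Prior precision 1/σ₀² = 1/4 = 0.25; data precision n/σ² = 22/1 = 22.
μ̂ = (0.25·0 + 22·3.57) / (0.25 + 22) = 78.54/22.25 = 7854/2225 ≈ 3.530.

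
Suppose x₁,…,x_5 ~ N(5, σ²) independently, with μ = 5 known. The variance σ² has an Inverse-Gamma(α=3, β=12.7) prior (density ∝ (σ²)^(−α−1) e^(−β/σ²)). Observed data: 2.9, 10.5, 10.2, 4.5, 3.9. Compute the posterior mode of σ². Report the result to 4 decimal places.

Sum of squared deviations about the known mean: SS = (2.9−5)² + (10.5−5)² + (10.2−5)² + (4.5−5)² + (3.9−5)² = 63.16.
The Normal likelihood contributes (σ²)^(−n/2) exp(−SS/(2σ²)), so the posterior is Inverse-Gamma(α + n/2, β + SS/2) = Inverse-Gamma(5.5, 44.28).
The mode of Inverse-Gamma(a, b) is b/(a+1) = 44.28/6.5 ≈ 6.8123.

σ̂²_MAP = 6.8123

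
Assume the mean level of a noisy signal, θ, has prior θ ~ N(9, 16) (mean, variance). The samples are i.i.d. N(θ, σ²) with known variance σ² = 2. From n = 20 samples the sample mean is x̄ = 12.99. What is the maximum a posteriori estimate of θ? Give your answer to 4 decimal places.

n = 20, x̄ = 12.99.
For a Normal prior and Normal likelihood with known variance, the posterior is Normal; its mode equals its mean, the precision-weighted average.
Prior precision 1/σ₀² = 1/16 = 0.0625; data precision n/σ² = 20/2 = 10.
θ̂ = (0.0625·9 + 10·12.99) / (0.0625 + 10) = 130.4625/10.0625 = 1491/115 ≈ 12.9652.

θ̂_MAP = 12.9652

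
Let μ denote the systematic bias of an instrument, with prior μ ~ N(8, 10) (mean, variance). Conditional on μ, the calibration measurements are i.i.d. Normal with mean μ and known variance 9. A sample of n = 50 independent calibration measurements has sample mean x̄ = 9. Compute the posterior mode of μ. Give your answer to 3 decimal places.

μ̂_MAP = 8.982

n = 50, x̄ = 9.
For a Normal prior and Normal likelihood with known variance, the posterior is Normal; its mode equals its mean, the precision-weighted average.
Prior precision 1/σ₀² = 1/10 = 0.1; data precision n/σ² = 50/9.
μ̂ = (0.1·8 + (50/9)·9) / (0.1 + 50/9) = 50.8/(509/90) = 4572/509 ≈ 8.982.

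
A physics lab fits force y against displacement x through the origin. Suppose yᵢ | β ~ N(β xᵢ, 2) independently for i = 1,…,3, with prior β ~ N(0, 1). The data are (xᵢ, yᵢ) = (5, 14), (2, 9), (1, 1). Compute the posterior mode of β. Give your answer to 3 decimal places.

β̂_MAP = 2.781

log p(β | y) = −Σ(yᵢ − βxᵢ)²/(2·2) − β²/(2·1) + const.
Setting the derivative to zero: Σxᵢ(yᵢ − βxᵢ)/2 − β/1 = 0, so β = Σxᵢyᵢ / (Σxᵢ² + σ²/τ²).
Σxᵢyᵢ = 5·14 + 2·9 + 1·1 = 89; Σxᵢ² = 30; σ²/τ² = 2.
β̂_MAP = 89 / (30 + 2) = 89/32 ≈ 2.781.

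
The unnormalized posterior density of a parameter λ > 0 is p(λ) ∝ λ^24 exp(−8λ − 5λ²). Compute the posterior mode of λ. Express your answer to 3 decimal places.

ℓ'(λ) = 24/λ − 8 − 10λ. Setting this to zero and multiplying by λ: 10λ² + 8λ − 24 = 0.
λ = (−8 + √(8² + 4·10·24)) / (2·10) = (−8 + √1024) / 20 = (−8 + 32)/20 = 6/5.
ℓ''(λ) = −24/λ² − 10 < 0, confirming a maximum.

λ̂_MAP = 1.200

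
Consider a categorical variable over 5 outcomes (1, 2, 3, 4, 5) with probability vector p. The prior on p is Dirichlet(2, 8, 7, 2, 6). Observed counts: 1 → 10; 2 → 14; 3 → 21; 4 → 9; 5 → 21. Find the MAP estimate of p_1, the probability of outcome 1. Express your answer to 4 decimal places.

The posterior is Dirichlet(αᵢ + nᵢ) = Dirichlet(12, 22, 28, 11, 27).
For a Dirichlet(a₁,…,a_K) with all aᵢ > 1, the mode has j-th component (aⱼ − 1)/(Σaᵢ − K).
Here Σaᵢ = 100 and K = 5, so p_1 = (12 − 1)/(100 − 5) = 11/95 ≈ 0.1158.

MAP estimate: 0.1158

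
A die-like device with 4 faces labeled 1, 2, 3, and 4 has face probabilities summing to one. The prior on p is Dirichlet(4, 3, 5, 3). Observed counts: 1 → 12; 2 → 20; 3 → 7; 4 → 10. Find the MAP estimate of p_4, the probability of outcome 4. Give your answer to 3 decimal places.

MAP estimate: 0.200

The posterior is Dirichlet(αᵢ + nᵢ) = Dirichlet(16, 23, 12, 13).
For a Dirichlet(a₁,…,a_K) with all aᵢ > 1, the mode has j-th component (aⱼ − 1)/(Σaᵢ − K).
Here Σaᵢ = 64 and K = 4, so p_4 = (13 − 1)/(64 − 4) = 12/60 ≈ 0.200.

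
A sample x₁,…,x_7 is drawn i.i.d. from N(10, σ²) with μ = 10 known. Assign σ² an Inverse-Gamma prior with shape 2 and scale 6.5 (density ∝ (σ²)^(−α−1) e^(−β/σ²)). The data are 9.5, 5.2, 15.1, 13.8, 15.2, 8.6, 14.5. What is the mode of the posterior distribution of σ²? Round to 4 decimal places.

σ̂²_MAP = 9.6915

Sum of squared deviations about the known mean: SS = (9.5−10)² + (5.2−10)² + (15.1−10)² + (13.8−10)² + (15.2−10)² + (8.6−10)² + (14.5−10)² = 112.99.
The Normal likelihood contributes (σ²)^(−n/2) exp(−SS/(2σ²)), so the posterior is Inverse-Gamma(α + n/2, β + SS/2) = Inverse-Gamma(5.5, 62.995).
The mode of Inverse-Gamma(a, b) is b/(a+1) = 62.995/6.5 ≈ 9.6915.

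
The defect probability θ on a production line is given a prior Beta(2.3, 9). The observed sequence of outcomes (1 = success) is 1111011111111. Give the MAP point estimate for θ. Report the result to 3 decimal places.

θ̂_MAP = 0.596

Prior: Beta(2.3, 9).
Data: 12 successes in 13 trials (from the sequence). The binomial likelihood contributes θ^12(1−θ)^1, so the posterior is Beta(2.3+12, 9+1) = Beta(14.3, 10).
For Beta(a, b) with a, b > 1 the mode is (a−1)/(a+b−2) = 13.3/22.3 ≈ 0.596.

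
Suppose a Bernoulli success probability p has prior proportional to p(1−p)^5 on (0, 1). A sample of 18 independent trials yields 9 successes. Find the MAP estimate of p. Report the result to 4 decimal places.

p̂_MAP = 0.4167

The prior density ∝ p(1−p)^5 is the kernel of Beta(2, 6).
Data: 9 successes in 18 trials. The binomial likelihood contributes p^9(1−p)^9, so the posterior is Beta(2+9, 6+9) = Beta(11, 15).
For Beta(a, b) with a, b > 1 the mode is (a−1)/(a+b−2) = 10/24 ≈ 0.4167.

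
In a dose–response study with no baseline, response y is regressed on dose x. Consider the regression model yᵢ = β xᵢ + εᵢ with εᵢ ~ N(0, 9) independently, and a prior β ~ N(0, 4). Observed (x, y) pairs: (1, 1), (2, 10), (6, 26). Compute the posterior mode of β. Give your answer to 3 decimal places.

log p(β | y) = −Σ(yᵢ − βxᵢ)²/(2·9) − β²/(2·4) + const.
Setting the derivative to zero: Σxᵢ(yᵢ − βxᵢ)/9 − β/4 = 0, so β = Σxᵢyᵢ / (Σxᵢ² + σ²/τ²).
Σxᵢyᵢ = 1·1 + 2·10 + 6·26 = 177; Σxᵢ² = 41; σ²/τ² = 2.25.
β̂_MAP = 177 / (41 + 2.25) = 177/43.25 ≈ 4.092.

β̂_MAP = 4.092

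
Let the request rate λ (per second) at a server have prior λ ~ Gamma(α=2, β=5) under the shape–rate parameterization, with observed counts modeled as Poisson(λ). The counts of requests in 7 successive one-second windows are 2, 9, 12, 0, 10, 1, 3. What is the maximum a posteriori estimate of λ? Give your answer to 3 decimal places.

Σxᵢ = 2+9+12+0+10+1+3 = 37, with n = 7.
Posterior ∝ λe^(−5λ) · λ^37e^(−7λ) = λ^38e^(−12λ), i.e. Gamma(shape=39, rate=12).
The mode of a Gamma(a, b) with a ≥ 1 (shape–rate) is (a−1)/b = 38/12 ≈ 3.167.

λ̂_MAP = 3.167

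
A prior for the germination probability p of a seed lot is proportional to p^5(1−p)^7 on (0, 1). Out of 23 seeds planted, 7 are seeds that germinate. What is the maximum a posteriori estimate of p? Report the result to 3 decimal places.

p̂_MAP = 0.343

The prior density ∝ p^5(1−p)^7 is the kernel of Beta(6, 8).
Data: 7 successes in 23 trials. The binomial likelihood contributes p^7(1−p)^16, so the posterior is Beta(6+7, 8+16) = Beta(13, 24).
For Beta(a, b) with a, b > 1 the mode is (a−1)/(a+b−2) = 12/35 ≈ 0.343.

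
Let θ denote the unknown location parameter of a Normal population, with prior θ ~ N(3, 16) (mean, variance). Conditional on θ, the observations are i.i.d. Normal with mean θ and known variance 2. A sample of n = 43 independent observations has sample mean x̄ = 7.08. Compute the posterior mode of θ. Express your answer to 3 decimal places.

n = 43, x̄ = 7.08.
For a Normal prior and Normal likelihood with known variance, the posterior is Normal; its mode equals its mean, the precision-weighted average.
Prior precision 1/σ₀² = 1/16 = 0.0625; data precision n/σ² = 43/2 = 21.5.
θ̂ = (0.0625·3 + 21.5·7.08) / (0.0625 + 21.5) = 152.4075/21.5625 = 20321/2875 ≈ 7.068.

θ̂_MAP = 7.068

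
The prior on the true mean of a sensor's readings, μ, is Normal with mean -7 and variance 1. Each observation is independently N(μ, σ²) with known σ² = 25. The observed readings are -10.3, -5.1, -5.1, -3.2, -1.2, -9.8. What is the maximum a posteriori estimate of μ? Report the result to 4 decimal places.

n = 6; x̄ = ((-10.3) + (-5.1) + (-5.1) + (-3.2) + (-1.2) + (-9.8))/6 = -34.7/6 = -347/60 ≈ -5.7833.
For a Normal prior and Normal likelihood with known variance, the posterior is Normal; its mode equals its mean, the precision-weighted average.
Prior precision 1/σ₀² = 1/1 = 1; data precision n/σ² = 6/25 = 0.24.
μ̂ = (1·(-7) + 0.24·(-347/60)) / (1 + 0.24) = (-8.388)/1.24 = -2097/310 ≈ -6.7645.

μ̂_MAP = -6.7645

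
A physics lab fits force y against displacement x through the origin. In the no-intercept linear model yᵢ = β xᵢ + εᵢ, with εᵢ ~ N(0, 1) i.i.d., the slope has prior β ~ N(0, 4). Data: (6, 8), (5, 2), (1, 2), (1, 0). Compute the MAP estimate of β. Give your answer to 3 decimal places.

β̂_MAP = 0.949

log p(β | y) = −Σ(yᵢ − βxᵢ)²/(2·1) − β²/(2·4) + const.
Setting the derivative to zero: Σxᵢ(yᵢ − βxᵢ)/1 − β/4 = 0, so β = Σxᵢyᵢ / (Σxᵢ² + σ²/τ²).
Σxᵢyᵢ = 6·8 + 5·2 + 1·2 + 1·0 = 60; Σxᵢ² = 63; σ²/τ² = 0.25.
β̂_MAP = 60 / (63 + 0.25) = 60/63.25 ≈ 0.949.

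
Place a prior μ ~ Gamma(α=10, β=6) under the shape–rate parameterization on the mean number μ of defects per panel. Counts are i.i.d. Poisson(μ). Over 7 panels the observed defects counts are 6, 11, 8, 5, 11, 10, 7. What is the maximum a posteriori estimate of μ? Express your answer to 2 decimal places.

Σxᵢ = 6+11+8+5+11+10+7 = 58, with n = 7.
Posterior ∝ μ^9e^(−6μ) · μ^58e^(−7μ) = μ^67e^(−13μ), i.e. Gamma(shape=68, rate=13).
The mode of a Gamma(a, b) with a ≥ 1 (shape–rate) is (a−1)/b = 67/13 ≈ 5.15.

μ̂_MAP = 5.15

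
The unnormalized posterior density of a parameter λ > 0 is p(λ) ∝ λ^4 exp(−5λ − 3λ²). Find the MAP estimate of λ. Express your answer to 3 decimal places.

λ̂_MAP = 0.500

ℓ'(λ) = 4/λ − 5 − 6λ. Setting this to zero and multiplying by λ: 6λ² + 5λ − 4 = 0.
λ = (−5 + √(5² + 4·6·4)) / (2·6) = (−5 + √121) / 12 = (−5 + 11)/12 = 1/2.
ℓ''(λ) = −4/λ² − 6 < 0, confirming a maximum.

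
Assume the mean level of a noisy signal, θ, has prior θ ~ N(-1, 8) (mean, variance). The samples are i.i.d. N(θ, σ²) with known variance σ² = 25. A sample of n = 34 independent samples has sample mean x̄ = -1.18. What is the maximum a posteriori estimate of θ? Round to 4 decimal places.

n = 34, x̄ = -1.18.
For a Normal prior and Normal likelihood with known variance, the posterior is Normal; its mode equals its mean, the precision-weighted average.
Prior precision 1/σ₀² = 1/8 = 0.125; data precision n/σ² = 34/25 = 1.36.
θ̂ = (0.125·(-1) + 1.36·(-1.18)) / (0.125 + 1.36) = (-1.7298)/1.485 = -961/825 ≈ -1.1648.

θ̂_MAP = -1.1648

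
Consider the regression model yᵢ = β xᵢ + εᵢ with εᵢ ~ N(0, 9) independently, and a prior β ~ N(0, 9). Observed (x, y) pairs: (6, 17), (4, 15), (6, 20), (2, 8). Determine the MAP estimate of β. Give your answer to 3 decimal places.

log p(β | y) = −Σ(yᵢ − βxᵢ)²/(2·9) − β²/(2·9) + const.
Setting the derivative to zero: Σxᵢ(yᵢ − βxᵢ)/9 − β/9 = 0, so β = Σxᵢyᵢ / (Σxᵢ² + σ²/τ²).
Σxᵢyᵢ = 6·17 + 4·15 + 6·20 + 2·8 = 298; Σxᵢ² = 92; σ²/τ² = 1.
β̂_MAP = 298 / (92 + 1) = 298/93 ≈ 3.204.

β̂_MAP = 3.204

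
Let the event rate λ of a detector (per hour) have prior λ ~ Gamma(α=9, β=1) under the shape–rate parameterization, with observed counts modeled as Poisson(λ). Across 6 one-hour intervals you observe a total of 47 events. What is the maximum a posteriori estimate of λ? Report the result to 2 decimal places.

λ̂_MAP = 7.86

Σxᵢ = 47, n = 6.
Posterior ∝ λ^8e^(−1λ) · λ^47e^(−6λ) = λ^55e^(−7λ), i.e. Gamma(shape=56, rate=7).
The mode of a Gamma(a, b) with a ≥ 1 (shape–rate) is (a−1)/b = 55/7 ≈ 7.86.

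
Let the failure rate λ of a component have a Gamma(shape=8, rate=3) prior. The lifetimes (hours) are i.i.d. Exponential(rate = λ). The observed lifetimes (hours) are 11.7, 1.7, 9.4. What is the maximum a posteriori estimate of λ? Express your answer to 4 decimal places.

λ̂_MAP = 0.3876

The Exponential(rate=λ) likelihood is ∝ λ^n e^(−λΣtᵢ). Here n = 3 and Σtᵢ = 11.7 + 1.7 + 9.4 = 22.8.
Posterior ∝ λ^7e^(−3λ) · λ^3e^(−22.8λ) = λ^10e^(−25.8λ), i.e. Gamma(11, 25.8).
Mode = (a−1)/b = 10/25.8 ≈ 0.3876.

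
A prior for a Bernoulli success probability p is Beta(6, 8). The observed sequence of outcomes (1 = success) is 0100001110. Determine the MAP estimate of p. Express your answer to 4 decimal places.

p̂_MAP = 0.4091

Prior: Beta(6, 8).
Data: 4 successes in 10 trials (from the sequence). The binomial likelihood contributes p^4(1−p)^6, so the posterior is Beta(6+4, 8+6) = Beta(10, 14).
For Beta(a, b) with a, b > 1 the mode is (a−1)/(a+b−2) = 9/22 ≈ 0.4091.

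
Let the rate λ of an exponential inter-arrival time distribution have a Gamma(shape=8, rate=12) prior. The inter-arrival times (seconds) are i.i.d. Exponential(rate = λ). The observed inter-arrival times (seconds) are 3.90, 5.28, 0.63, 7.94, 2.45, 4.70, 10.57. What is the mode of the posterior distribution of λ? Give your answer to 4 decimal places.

λ̂_MAP = 0.2949

The Exponential(rate=λ) likelihood is ∝ λ^n e^(−λΣtᵢ). Here n = 7 and Σtᵢ = 3.90 + 5.28 + 0.63 + 7.94 + 2.45 + 4.70 + 10.57 = 35.47.
Posterior ∝ λ^7e^(−12λ) · λ^7e^(−35.47λ) = λ^14e^(−47.47λ), i.e. Gamma(15, 47.47).
Mode = (a−1)/b = 14/47.47 ≈ 0.2949.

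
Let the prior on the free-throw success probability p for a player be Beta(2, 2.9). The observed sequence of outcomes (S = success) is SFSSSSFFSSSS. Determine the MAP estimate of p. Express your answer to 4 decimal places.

p̂_MAP = 0.6711

Prior: Beta(2, 2.9).
Data: 9 successes in 12 trials (from the sequence). The binomial likelihood contributes p^9(1−p)^3, so the posterior is Beta(2+9, 2.9+3) = Beta(11, 5.9).
For Beta(a, b) with a, b > 1 the mode is (a−1)/(a+b−2) = 10/14.9 ≈ 0.6711.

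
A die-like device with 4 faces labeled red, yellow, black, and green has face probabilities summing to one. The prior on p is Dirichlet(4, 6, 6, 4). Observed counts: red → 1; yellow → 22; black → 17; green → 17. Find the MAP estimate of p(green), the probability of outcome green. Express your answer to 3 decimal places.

MAP estimate of p(green) = 0.274

The posterior is Dirichlet(αᵢ + nᵢ) = Dirichlet(5, 28, 23, 21).
For a Dirichlet(a₁,…,a_K) with all aᵢ > 1, the mode has j-th component (aⱼ − 1)/(Σaᵢ − K).
Here Σaᵢ = 77 and K = 4, so p(green) = (21 − 1)/(77 − 4) = 20/73 ≈ 0.274.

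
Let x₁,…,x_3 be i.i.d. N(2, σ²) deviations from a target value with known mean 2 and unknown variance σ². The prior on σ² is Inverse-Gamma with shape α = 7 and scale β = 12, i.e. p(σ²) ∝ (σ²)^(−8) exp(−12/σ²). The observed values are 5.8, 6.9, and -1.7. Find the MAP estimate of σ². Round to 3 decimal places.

σ̂²_MAP = 4.007

Sum of squared deviations about the known mean: SS = (5.8−2)² + (6.9−2)² + (-1.7−2)² = 52.14.
The Normal likelihood contributes (σ²)^(−n/2) exp(−SS/(2σ²)), so the posterior is Inverse-Gamma(α + n/2, β + SS/2) = Inverse-Gamma(8.5, 38.07).
The mode of Inverse-Gamma(a, b) is b/(a+1) = 38.07/9.5 ≈ 4.007.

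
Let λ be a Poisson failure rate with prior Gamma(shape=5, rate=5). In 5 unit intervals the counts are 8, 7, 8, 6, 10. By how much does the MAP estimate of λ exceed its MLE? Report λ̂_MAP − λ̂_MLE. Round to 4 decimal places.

Σxᵢ = 39. Posterior is Gamma(44, 10); MAP = (44−1)/10 = 43/10 ≈ 4.30000.
MLE = x̄ = 39/5 ≈ 7.80000.
Difference = 43/10 − 39/5 = -7/2 ≈ -3.5000.

MAP − MLE = -3.5000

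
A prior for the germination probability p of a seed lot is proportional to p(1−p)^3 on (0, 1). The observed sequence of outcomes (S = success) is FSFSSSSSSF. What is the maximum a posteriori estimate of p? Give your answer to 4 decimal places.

The prior density ∝ p(1−p)^3 is the kernel of Beta(2, 4).
Data: 7 successes in 10 trials (from the sequence). The binomial likelihood contributes p^7(1−p)^3, so the posterior is Beta(2+7, 4+3) = Beta(9, 7).
For Beta(a, b) with a, b > 1 the mode is (a−1)/(a+b−2) = 8/14 ≈ 0.5714.

p̂_MAP = 0.5714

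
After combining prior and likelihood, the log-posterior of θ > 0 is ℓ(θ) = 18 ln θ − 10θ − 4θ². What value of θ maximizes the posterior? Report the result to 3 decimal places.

ℓ'(θ) = 18/θ − 10 − 8θ. Setting this to zero and multiplying by θ: 8θ² + 10θ − 18 = 0.
θ = (−10 + √(10² + 4·8·18)) / (2·8) = (−10 + √676) / 16 = (−10 + 26)/16 = 1.
ℓ''(θ) = −18/θ² − 8 < 0, confirming a maximum.

θ̂_MAP = 1.000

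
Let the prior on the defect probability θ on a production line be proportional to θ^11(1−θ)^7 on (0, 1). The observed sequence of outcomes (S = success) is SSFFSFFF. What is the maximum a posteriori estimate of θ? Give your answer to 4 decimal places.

θ̂_MAP = 0.5385

The prior density ∝ θ^11(1−θ)^7 is the kernel of Beta(12, 8).
Data: 3 successes in 8 trials (from the sequence). The binomial likelihood contributes θ^3(1−θ)^5, so the posterior is Beta(12+3, 8+5) = Beta(15, 13).
For Beta(a, b) with a, b > 1 the mode is (a−1)/(a+b−2) = 14/26 ≈ 0.5385.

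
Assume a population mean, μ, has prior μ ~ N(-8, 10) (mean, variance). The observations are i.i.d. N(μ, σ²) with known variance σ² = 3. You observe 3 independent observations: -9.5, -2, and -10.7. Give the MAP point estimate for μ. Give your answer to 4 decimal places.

μ̂_MAP = -7.4545

n = 3; x̄ = ((-9.5) + (-2) + (-10.7))/3 = -22.2/3 = -7.4.
For a Normal prior and Normal likelihood with known variance, the posterior is Normal; its mode equals its mean, the precision-weighted average.
Prior precision 1/σ₀² = 1/10 = 0.1; data precision n/σ² = 3/3 = 1.
μ̂ = (0.1·(-8) + 1·(-7.4)) / (0.1 + 1) = (-8.2)/1.1 = -82/11 ≈ -7.4545.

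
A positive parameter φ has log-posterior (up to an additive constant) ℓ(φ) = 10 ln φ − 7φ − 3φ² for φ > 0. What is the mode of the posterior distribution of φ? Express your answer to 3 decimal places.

φ̂_MAP = 0.833

ℓ'(φ) = 10/φ − 7 − 6φ. Setting this to zero and multiplying by φ: 6φ² + 7φ − 10 = 0.
φ = (−7 + √(7² + 4·6·10)) / (2·6) = (−7 + √289) / 12 = (−7 + 17)/12 = 5/6.
ℓ''(φ) = −10/φ² − 6 < 0, confirming a maximum.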